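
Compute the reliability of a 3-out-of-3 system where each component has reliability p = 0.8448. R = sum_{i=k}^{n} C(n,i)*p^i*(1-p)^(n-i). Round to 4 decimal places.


k = 3, n = 3, p = 0.8448
i=3: C(3,3)=1 * 0.8448^3 * 0.1552^0 = 0.6029
R = sum of terms = 0.6029

0.6029


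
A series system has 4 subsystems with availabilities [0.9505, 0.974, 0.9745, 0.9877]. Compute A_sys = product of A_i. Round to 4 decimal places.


Subsystems: [0.9505, 0.974, 0.9745, 0.9877]
After subsystem 1 (A=0.9505): product = 0.9505
After subsystem 2 (A=0.974): product = 0.9258
After subsystem 3 (A=0.9745): product = 0.9022
After subsystem 4 (A=0.9877): product = 0.8911
A_sys = 0.8911

0.8911


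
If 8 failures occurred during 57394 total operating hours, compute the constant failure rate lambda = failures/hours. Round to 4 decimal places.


failures = 8
total_hours = 57394
lambda = 8 / 57394
lambda = 0.0001

0.0001


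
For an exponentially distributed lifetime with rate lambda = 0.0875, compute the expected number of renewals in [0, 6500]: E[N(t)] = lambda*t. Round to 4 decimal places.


lambda = 0.0875
t = 6500
E[N(t)] = lambda * t
E[N(t)] = 0.0875 * 6500
E[N(t)] = 568.75

568.75


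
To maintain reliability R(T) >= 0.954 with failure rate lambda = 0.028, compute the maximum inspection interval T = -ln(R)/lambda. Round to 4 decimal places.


R_target = 0.954
lambda = 0.028
-ln(0.954) = 0.0471
T = 0.0471 / 0.028
T = 1.6818

1.6818


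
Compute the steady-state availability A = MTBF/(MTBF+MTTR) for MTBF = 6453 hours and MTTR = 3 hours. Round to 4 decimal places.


MTBF = 6453
MTTR = 3
MTBF + MTTR = 6456
A = 6453 / 6456
A = 0.9995

0.9995


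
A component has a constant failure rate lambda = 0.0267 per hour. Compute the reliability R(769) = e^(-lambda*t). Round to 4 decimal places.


lambda = 0.0267
t = 769
lambda * t = 20.5323
R(t) = e^(-20.5323)
R(t) = 0.0

0.0


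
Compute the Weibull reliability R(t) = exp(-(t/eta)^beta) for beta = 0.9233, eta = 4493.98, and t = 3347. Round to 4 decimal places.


beta = 0.9233, eta = 4493.98, t = 3347
t/eta = 3347 / 4493.98 = 0.7448
(t/eta)^beta = 0.7448^0.9233 = 0.7618
R(t) = exp(-0.7618)
R(t) = 0.4668

0.4668


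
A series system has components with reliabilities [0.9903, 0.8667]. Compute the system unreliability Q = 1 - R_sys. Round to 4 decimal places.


Components: [0.9903, 0.8667]
After component 1: product = 0.9903
After component 2: product = 0.8583
R_sys = 0.8583
Q = 1 - 0.8583 = 0.1417

0.1417


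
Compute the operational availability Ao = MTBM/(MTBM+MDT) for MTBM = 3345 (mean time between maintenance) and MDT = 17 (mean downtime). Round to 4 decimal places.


MTBM = 3345
MDT = 17
MTBM + MDT = 3362
Ao = 3345 / 3362
Ao = 0.9949

0.9949


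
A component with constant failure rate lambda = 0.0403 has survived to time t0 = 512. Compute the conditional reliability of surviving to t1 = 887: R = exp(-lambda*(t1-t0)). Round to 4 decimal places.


lambda = 0.0403
t0 = 512, t1 = 887
t1 - t0 = 375
lambda * (t1-t0) = 0.0403 * 375 = 15.1125
R = exp(-15.1125)
R = 0.0

0.0


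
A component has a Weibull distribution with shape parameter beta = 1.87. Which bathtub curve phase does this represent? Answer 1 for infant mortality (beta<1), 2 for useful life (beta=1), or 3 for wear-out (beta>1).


beta = 1.87
Compare beta to 1:
beta < 1 => infant mortality (phase 1)
beta = 1 => useful life (phase 2)
beta > 1 => wear-out (phase 3)
Since beta = 1.87, this is wear-out (increasing failure rate)
Phase = 3

3


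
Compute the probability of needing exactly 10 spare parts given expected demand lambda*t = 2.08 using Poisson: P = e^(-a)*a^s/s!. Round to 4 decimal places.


a = 2.08, s = 10
e^(-a) = e^(-2.08) = 0.1249
a^s = 2.08^10 = 1515.7701
s! = 3628800
P = 0.1249 * 1515.7701 / 3628800
P = 0.0001

0.0001


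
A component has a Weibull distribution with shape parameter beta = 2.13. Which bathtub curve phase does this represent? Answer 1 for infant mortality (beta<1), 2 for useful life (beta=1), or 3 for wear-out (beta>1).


beta = 2.13
Compare beta to 1:
beta < 1 => infant mortality (phase 1)
beta = 1 => useful life (phase 2)
beta > 1 => wear-out (phase 3)
Since beta = 2.13, this is wear-out (increasing failure rate)
Phase = 3

3


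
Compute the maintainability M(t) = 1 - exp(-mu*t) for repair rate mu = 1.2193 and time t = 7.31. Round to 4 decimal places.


mu = 1.2193, t = 7.31
mu * t = 1.2193 * 7.31 = 8.9131
exp(-8.9131) = 0.0001
M(t) = 1 - 0.0001
M(t) = 0.9999

0.9999


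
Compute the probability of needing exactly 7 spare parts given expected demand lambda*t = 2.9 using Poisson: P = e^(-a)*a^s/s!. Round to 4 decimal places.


a = 2.9, s = 7
e^(-a) = e^(-2.9) = 0.055
a^s = 2.9^7 = 1724.9876
s! = 5040
P = 0.055 * 1724.9876 / 5040
P = 0.0188

0.0188


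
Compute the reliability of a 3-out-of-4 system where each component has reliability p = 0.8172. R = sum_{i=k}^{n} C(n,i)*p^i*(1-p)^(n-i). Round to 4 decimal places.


k = 3, n = 4, p = 0.8172
i=3: C(4,3)=4 * 0.8172^3 * 0.1828^1 = 0.399
i=4: C(4,4)=1 * 0.8172^4 * 0.1828^0 = 0.446
R = sum of terms = 0.845

0.845


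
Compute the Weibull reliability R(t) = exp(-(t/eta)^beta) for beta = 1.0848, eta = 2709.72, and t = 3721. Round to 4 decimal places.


beta = 1.0848, eta = 2709.72, t = 3721
t/eta = 3721 / 2709.72 = 1.3732
(t/eta)^beta = 1.3732^1.0848 = 1.4106
R(t) = exp(-1.4106)
R(t) = 0.244

0.244


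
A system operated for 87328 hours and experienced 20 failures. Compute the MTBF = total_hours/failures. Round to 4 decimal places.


total_hours = 87328
failures = 20
MTBF = 87328 / 20
MTBF = 4366.4

4366.4


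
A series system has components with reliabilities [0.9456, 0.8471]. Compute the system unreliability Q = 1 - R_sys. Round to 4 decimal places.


Components: [0.9456, 0.8471]
After component 1: product = 0.9456
After component 2: product = 0.801
R_sys = 0.801
Q = 1 - 0.801 = 0.199

0.199


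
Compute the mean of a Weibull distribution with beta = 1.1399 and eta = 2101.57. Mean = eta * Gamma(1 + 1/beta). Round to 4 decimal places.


beta = 1.1399, eta = 2101.57
1/beta = 0.8773
1 + 1/beta = 1.8773
Gamma(1.8773) = 0.9542
Mean = 2101.57 * 0.9542
Mean = 2005.2785

2005.2785


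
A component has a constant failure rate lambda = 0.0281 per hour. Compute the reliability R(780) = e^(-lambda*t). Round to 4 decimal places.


lambda = 0.0281
t = 780
lambda * t = 21.918
R(t) = e^(-21.918)
R(t) = 0.0

0.0


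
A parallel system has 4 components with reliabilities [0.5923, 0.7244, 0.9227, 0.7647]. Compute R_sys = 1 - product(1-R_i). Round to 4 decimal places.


Components: [0.5923, 0.7244, 0.9227, 0.7647]
(1 - 0.5923) = 0.4077, running product = 0.4077
(1 - 0.7244) = 0.2756, running product = 0.1124
(1 - 0.9227) = 0.0773, running product = 0.0087
(1 - 0.7647) = 0.2353, running product = 0.002
Product of (1-R_i) = 0.002
R_sys = 1 - 0.002 = 0.998

0.998


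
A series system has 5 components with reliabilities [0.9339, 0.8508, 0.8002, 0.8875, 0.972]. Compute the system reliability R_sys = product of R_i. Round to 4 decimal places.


Components: [0.9339, 0.8508, 0.8002, 0.8875, 0.972]
After component 1 (R=0.9339): product = 0.9339
After component 2 (R=0.8508): product = 0.7946
After component 3 (R=0.8002): product = 0.6358
After component 4 (R=0.8875): product = 0.5643
After component 5 (R=0.972): product = 0.5485
R_sys = 0.5485

0.5485


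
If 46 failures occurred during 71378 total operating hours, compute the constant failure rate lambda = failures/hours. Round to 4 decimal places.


failures = 46
total_hours = 71378
lambda = 46 / 71378
lambda = 0.0006

0.0006


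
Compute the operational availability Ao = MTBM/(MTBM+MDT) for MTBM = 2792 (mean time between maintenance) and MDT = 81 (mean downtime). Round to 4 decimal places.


MTBM = 2792
MDT = 81
MTBM + MDT = 2873
Ao = 2792 / 2873
Ao = 0.9718

0.9718


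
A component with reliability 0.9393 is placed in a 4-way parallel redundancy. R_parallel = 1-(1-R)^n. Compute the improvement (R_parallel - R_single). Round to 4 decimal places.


R_single = 0.9393, n = 4
1 - R_single = 0.0607
(1 - R_single)^n = 0.0607^4 = 0.0
R_parallel = 1 - 0.0 = 1.0
Improvement = 1.0 - 0.9393
Improvement = 0.0607

0.0607


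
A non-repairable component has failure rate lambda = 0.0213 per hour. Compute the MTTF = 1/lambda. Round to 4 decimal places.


lambda = 0.0213
MTTF = 1 / 0.0213
MTTF = 46.9484

46.9484


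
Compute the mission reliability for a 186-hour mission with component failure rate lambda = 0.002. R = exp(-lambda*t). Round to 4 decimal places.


lambda = 0.002
mission_time = 186
lambda * t = 0.002 * 186 = 0.372
R = exp(-0.372)
R = 0.6894

0.6894


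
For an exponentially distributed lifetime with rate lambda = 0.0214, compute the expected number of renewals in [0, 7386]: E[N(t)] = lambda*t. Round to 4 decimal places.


lambda = 0.0214
t = 7386
E[N(t)] = lambda * t
E[N(t)] = 0.0214 * 7386
E[N(t)] = 158.0604

158.0604


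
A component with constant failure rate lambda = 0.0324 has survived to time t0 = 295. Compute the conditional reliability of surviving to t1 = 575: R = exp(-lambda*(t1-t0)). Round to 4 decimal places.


lambda = 0.0324
t0 = 295, t1 = 575
t1 - t0 = 280
lambda * (t1-t0) = 0.0324 * 280 = 9.072
R = exp(-9.072)
R = 0.0001

0.0001


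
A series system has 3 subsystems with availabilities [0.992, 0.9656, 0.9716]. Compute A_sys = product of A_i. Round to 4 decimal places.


Subsystems: [0.992, 0.9656, 0.9716]
After subsystem 1 (A=0.992): product = 0.992
After subsystem 2 (A=0.9656): product = 0.9579
After subsystem 3 (A=0.9716): product = 0.9307
A_sys = 0.9307

0.9307


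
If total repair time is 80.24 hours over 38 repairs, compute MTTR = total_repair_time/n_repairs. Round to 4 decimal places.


total_repair_time = 80.24
n_repairs = 38
MTTR = 80.24 / 38
MTTR = 2.1116

2.1116


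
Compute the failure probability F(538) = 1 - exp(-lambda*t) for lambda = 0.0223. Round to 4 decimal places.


lambda = 0.0223, t = 538
lambda * t = 11.9974
exp(-11.9974) = 0.0
F(t) = 1 - 0.0
F(t) = 1.0

1.0


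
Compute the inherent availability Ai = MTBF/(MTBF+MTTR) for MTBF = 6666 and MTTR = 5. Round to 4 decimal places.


MTBF = 6666
MTTR = 5
MTBF + MTTR = 6671
Ai = 6666 / 6671
Ai = 0.9993

0.9993


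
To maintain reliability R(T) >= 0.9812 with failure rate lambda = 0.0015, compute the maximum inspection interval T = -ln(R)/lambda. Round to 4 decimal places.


R_target = 0.9812
lambda = 0.0015
-ln(0.9812) = 0.019
T = 0.019 / 0.0015
T = 12.6526

12.6526


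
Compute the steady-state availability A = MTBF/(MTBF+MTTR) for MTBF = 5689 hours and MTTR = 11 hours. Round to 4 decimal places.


MTBF = 5689
MTTR = 11
MTBF + MTTR = 5700
A = 5689 / 5700
A = 0.9981

0.9981


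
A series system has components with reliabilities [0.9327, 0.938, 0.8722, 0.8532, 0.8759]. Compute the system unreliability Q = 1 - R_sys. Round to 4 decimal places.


Components: [0.9327, 0.938, 0.8722, 0.8532, 0.8759]
After component 1: product = 0.9327
After component 2: product = 0.8749
After component 3: product = 0.7631
After component 4: product = 0.651
After component 5: product = 0.5703
R_sys = 0.5703
Q = 1 - 0.5703 = 0.4297

0.4297


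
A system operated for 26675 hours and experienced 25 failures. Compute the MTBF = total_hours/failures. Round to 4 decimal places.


total_hours = 26675
failures = 25
MTBF = 26675 / 25
MTBF = 1067.0

1067.0


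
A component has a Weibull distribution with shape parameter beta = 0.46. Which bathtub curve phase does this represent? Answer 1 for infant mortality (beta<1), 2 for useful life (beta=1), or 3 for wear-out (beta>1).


beta = 0.46
Compare beta to 1:
beta < 1 => infant mortality (phase 1)
beta = 1 => useful life (phase 2)
beta > 1 => wear-out (phase 3)
Since beta = 0.46, this is infant mortality (decreasing failure rate)
Phase = 1

1


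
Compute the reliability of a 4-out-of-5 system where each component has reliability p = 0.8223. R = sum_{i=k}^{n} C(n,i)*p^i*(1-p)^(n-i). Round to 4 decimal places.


k = 4, n = 5, p = 0.8223
i=4: C(5,4)=5 * 0.8223^4 * 0.1777^1 = 0.4062
i=5: C(5,5)=1 * 0.8223^5 * 0.1777^0 = 0.376
R = sum of terms = 0.7822

0.7822


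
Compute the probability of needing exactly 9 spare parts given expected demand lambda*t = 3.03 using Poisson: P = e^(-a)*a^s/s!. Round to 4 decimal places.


a = 3.03, s = 9
e^(-a) = e^(-3.03) = 0.0483
a^s = 3.03^9 = 21527.0072
s! = 362880
P = 0.0483 * 21527.0072 / 362880
P = 0.0029

0.0029


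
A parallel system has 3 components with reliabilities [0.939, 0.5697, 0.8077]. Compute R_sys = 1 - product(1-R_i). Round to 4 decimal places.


Components: [0.939, 0.5697, 0.8077]
(1 - 0.939) = 0.061, running product = 0.061
(1 - 0.5697) = 0.4303, running product = 0.0262
(1 - 0.8077) = 0.1923, running product = 0.005
Product of (1-R_i) = 0.005
R_sys = 1 - 0.005 = 0.995

0.995


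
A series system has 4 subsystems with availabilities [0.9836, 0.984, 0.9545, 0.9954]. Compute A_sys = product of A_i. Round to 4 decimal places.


Subsystems: [0.9836, 0.984, 0.9545, 0.9954]
After subsystem 1 (A=0.9836): product = 0.9836
After subsystem 2 (A=0.984): product = 0.9679
After subsystem 3 (A=0.9545): product = 0.9238
After subsystem 4 (A=0.9954): product = 0.9196
A_sys = 0.9196

0.9196


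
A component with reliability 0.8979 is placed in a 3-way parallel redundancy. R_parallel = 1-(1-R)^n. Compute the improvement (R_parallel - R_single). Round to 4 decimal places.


R_single = 0.8979, n = 3
1 - R_single = 0.1021
(1 - R_single)^n = 0.1021^3 = 0.0011
R_parallel = 1 - 0.0011 = 0.9989
Improvement = 0.9989 - 0.8979
Improvement = 0.101

0.101


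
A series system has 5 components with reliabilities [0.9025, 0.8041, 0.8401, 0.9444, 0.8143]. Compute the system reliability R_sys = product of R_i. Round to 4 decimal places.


Components: [0.9025, 0.8041, 0.8401, 0.9444, 0.8143]
After component 1 (R=0.9025): product = 0.9025
After component 2 (R=0.8041): product = 0.7257
After component 3 (R=0.8401): product = 0.6097
After component 4 (R=0.9444): product = 0.5758
After component 5 (R=0.8143): product = 0.4688
R_sys = 0.4688

0.4688


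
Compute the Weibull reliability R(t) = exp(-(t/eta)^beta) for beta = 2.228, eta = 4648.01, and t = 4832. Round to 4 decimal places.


beta = 2.228, eta = 4648.01, t = 4832
t/eta = 4832 / 4648.01 = 1.0396
(t/eta)^beta = 1.0396^2.228 = 1.0903
R(t) = exp(-1.0903)
R(t) = 0.3361

0.3361


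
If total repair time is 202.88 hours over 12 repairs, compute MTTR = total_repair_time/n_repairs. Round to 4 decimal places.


total_repair_time = 202.88
n_repairs = 12
MTTR = 202.88 / 12
MTTR = 16.9067

16.9067


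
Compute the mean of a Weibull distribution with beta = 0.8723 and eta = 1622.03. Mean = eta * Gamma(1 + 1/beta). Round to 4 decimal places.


beta = 0.8723, eta = 1622.03
1/beta = 1.1464
1 + 1/beta = 2.1464
Gamma(2.1464) = 1.071
Mean = 1622.03 * 1.071
Mean = 1737.21

1737.21


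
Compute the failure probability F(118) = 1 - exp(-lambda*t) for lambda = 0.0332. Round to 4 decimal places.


lambda = 0.0332, t = 118
lambda * t = 3.9176
exp(-3.9176) = 0.0199
F(t) = 1 - 0.0199
F(t) = 0.9801

0.9801


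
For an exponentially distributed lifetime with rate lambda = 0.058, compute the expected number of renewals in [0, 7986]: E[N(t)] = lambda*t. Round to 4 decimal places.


lambda = 0.058
t = 7986
E[N(t)] = lambda * t
E[N(t)] = 0.058 * 7986
E[N(t)] = 463.188

463.188


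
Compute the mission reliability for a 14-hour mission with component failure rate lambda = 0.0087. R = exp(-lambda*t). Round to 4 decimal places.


lambda = 0.0087
mission_time = 14
lambda * t = 0.0087 * 14 = 0.1218
R = exp(-0.1218)
R = 0.8853

0.8853


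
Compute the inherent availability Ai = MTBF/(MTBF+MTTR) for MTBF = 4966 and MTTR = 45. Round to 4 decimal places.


MTBF = 4966
MTTR = 45
MTBF + MTTR = 5011
Ai = 4966 / 5011
Ai = 0.991

0.991


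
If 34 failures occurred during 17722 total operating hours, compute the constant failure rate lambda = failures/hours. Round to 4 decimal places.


failures = 34
total_hours = 17722
lambda = 34 / 17722
lambda = 0.0019

0.0019


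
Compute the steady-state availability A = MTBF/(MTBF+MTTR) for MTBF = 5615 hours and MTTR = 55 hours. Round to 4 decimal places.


MTBF = 5615
MTTR = 55
MTBF + MTTR = 5670
A = 5615 / 5670
A = 0.9903

0.9903


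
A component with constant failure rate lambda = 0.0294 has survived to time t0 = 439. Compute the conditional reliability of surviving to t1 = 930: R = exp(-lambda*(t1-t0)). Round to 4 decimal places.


lambda = 0.0294
t0 = 439, t1 = 930
t1 - t0 = 491
lambda * (t1-t0) = 0.0294 * 491 = 14.4354
R = exp(-14.4354)
R = 0.0

0.0


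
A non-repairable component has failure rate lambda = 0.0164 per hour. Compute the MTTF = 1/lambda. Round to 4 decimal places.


lambda = 0.0164
MTTF = 1 / 0.0164
MTTF = 60.9756

60.9756


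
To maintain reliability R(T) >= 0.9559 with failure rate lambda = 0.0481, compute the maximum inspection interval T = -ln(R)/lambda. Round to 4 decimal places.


R_target = 0.9559
lambda = 0.0481
-ln(0.9559) = 0.0451
T = 0.0451 / 0.0481
T = 0.9377

0.9377


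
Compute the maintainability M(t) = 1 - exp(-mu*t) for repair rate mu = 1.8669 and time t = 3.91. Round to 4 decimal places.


mu = 1.8669, t = 3.91
mu * t = 1.8669 * 3.91 = 7.2996
exp(-7.2996) = 0.0007
M(t) = 1 - 0.0007
M(t) = 0.9993

0.9993


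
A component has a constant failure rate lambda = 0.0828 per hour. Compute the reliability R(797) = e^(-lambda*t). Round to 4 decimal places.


lambda = 0.0828
t = 797
lambda * t = 65.9916
R(t) = e^(-65.9916)
R(t) = 0.0

0.0


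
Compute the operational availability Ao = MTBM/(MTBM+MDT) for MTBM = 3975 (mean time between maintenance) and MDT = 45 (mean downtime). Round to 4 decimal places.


MTBM = 3975
MDT = 45
MTBM + MDT = 4020
Ao = 3975 / 4020
Ao = 0.9888

0.9888


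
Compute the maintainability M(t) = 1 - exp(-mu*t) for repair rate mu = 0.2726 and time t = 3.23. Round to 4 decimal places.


mu = 0.2726, t = 3.23
mu * t = 0.2726 * 3.23 = 0.8805
exp(-0.8805) = 0.4146
M(t) = 1 - 0.4146
M(t) = 0.5854

0.5854


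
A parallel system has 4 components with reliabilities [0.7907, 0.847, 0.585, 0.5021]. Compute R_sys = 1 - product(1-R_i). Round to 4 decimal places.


Components: [0.7907, 0.847, 0.585, 0.5021]
(1 - 0.7907) = 0.2093, running product = 0.2093
(1 - 0.847) = 0.153, running product = 0.032
(1 - 0.585) = 0.415, running product = 0.0133
(1 - 0.5021) = 0.4979, running product = 0.0066
Product of (1-R_i) = 0.0066
R_sys = 1 - 0.0066 = 0.9934

0.9934


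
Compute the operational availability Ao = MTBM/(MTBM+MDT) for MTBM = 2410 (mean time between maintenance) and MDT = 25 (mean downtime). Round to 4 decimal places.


MTBM = 2410
MDT = 25
MTBM + MDT = 2435
Ao = 2410 / 2435
Ao = 0.9897

0.9897


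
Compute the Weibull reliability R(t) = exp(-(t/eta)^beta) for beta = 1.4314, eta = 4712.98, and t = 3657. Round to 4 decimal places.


beta = 1.4314, eta = 4712.98, t = 3657
t/eta = 3657 / 4712.98 = 0.7759
(t/eta)^beta = 0.7759^1.4314 = 0.6955
R(t) = exp(-0.6955)
R(t) = 0.4988

0.4988


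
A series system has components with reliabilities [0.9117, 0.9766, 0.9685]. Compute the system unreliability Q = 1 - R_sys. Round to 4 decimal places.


Components: [0.9117, 0.9766, 0.9685]
After component 1: product = 0.9117
After component 2: product = 0.8904
After component 3: product = 0.8623
R_sys = 0.8623
Q = 1 - 0.8623 = 0.1377

0.1377


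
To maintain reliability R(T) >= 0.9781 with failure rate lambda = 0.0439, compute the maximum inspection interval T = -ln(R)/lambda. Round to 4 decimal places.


R_target = 0.9781
lambda = 0.0439
-ln(0.9781) = 0.0221
T = 0.0221 / 0.0439
T = 0.5044

0.5044


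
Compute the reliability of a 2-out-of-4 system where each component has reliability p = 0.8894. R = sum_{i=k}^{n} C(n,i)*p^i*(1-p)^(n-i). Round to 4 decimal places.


k = 2, n = 4, p = 0.8894
i=2: C(4,2)=6 * 0.8894^2 * 0.1106^2 = 0.0581
i=3: C(4,3)=4 * 0.8894^3 * 0.1106^1 = 0.3112
i=4: C(4,4)=1 * 0.8894^4 * 0.1106^0 = 0.6257
R = sum of terms = 0.995

0.995


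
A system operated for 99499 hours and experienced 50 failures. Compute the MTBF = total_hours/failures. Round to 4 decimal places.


total_hours = 99499
failures = 50
MTBF = 99499 / 50
MTBF = 1989.98

1989.98


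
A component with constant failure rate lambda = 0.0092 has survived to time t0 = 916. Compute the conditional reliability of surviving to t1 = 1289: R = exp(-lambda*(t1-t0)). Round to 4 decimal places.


lambda = 0.0092
t0 = 916, t1 = 1289
t1 - t0 = 373
lambda * (t1-t0) = 0.0092 * 373 = 3.4316
R = exp(-3.4316)
R = 0.0323

0.0323


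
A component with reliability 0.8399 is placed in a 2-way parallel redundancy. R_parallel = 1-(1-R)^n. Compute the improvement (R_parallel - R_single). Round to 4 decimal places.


R_single = 0.8399, n = 2
1 - R_single = 0.1601
(1 - R_single)^n = 0.1601^2 = 0.0256
R_parallel = 1 - 0.0256 = 0.9744
Improvement = 0.9744 - 0.8399
Improvement = 0.1345

0.1345


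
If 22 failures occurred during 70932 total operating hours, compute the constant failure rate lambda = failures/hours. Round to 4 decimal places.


failures = 22
total_hours = 70932
lambda = 22 / 70932
lambda = 0.0003

0.0003


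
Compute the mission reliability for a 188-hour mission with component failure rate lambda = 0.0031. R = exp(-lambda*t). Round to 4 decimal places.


lambda = 0.0031
mission_time = 188
lambda * t = 0.0031 * 188 = 0.5828
R = exp(-0.5828)
R = 0.5583

0.5583


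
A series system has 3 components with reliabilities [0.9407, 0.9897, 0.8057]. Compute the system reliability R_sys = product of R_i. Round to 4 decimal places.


Components: [0.9407, 0.9897, 0.8057]
After component 1 (R=0.9407): product = 0.9407
After component 2 (R=0.9897): product = 0.931
After component 3 (R=0.8057): product = 0.7501
R_sys = 0.7501

0.7501


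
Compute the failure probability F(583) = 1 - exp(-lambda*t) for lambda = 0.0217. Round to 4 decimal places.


lambda = 0.0217, t = 583
lambda * t = 12.6511
exp(-12.6511) = 0.0
F(t) = 1 - 0.0
F(t) = 1.0

1.0


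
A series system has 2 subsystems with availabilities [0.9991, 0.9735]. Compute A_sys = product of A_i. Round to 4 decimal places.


Subsystems: [0.9991, 0.9735]
After subsystem 1 (A=0.9991): product = 0.9991
After subsystem 2 (A=0.9735): product = 0.9726
A_sys = 0.9726

0.9726


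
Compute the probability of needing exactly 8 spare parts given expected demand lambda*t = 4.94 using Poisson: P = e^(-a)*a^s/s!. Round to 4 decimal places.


a = 4.94, s = 8
e^(-a) = e^(-4.94) = 0.0072
a^s = 4.94^8 = 354662.7616
s! = 40320
P = 0.0072 * 354662.7616 / 40320
P = 0.0629

0.0629


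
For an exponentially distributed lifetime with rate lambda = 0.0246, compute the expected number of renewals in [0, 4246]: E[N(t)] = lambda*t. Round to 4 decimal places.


lambda = 0.0246
t = 4246
E[N(t)] = lambda * t
E[N(t)] = 0.0246 * 4246
E[N(t)] = 104.4516

104.4516


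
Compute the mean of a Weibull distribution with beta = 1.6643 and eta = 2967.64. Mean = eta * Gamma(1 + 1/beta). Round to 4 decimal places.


beta = 1.6643, eta = 2967.64
1/beta = 0.6009
1 + 1/beta = 1.6009
Gamma(1.6009) = 0.8936
Mean = 2967.64 * 0.8936
Mean = 2651.9179

2651.9179


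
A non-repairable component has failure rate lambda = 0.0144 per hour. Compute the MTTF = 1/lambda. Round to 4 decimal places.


lambda = 0.0144
MTTF = 1 / 0.0144
MTTF = 69.4444

69.4444


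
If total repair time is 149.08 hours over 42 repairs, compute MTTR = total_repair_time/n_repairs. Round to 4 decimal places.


total_repair_time = 149.08
n_repairs = 42
MTTR = 149.08 / 42
MTTR = 3.5495

3.5495


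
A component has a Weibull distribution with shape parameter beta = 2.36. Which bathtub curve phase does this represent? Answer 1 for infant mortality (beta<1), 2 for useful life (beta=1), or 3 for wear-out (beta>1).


beta = 2.36
Compare beta to 1:
beta < 1 => infant mortality (phase 1)
beta = 1 => useful life (phase 2)
beta > 1 => wear-out (phase 3)
Since beta = 2.36, this is wear-out (increasing failure rate)
Phase = 3

3


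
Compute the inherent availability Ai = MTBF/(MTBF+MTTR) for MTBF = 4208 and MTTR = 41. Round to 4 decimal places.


MTBF = 4208
MTTR = 41
MTBF + MTTR = 4249
Ai = 4208 / 4249
Ai = 0.9904

0.9904


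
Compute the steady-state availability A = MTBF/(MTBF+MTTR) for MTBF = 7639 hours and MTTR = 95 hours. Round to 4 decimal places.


MTBF = 7639
MTTR = 95
MTBF + MTTR = 7734
A = 7639 / 7734
A = 0.9877

0.9877


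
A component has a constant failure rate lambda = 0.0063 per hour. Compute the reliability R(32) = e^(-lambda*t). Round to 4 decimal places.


lambda = 0.0063
t = 32
lambda * t = 0.2016
R(t) = e^(-0.2016)
R(t) = 0.8174

0.8174


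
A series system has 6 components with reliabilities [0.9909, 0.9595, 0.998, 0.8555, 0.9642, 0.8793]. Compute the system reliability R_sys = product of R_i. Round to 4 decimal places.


Components: [0.9909, 0.9595, 0.998, 0.8555, 0.9642, 0.8793]
After component 1 (R=0.9909): product = 0.9909
After component 2 (R=0.9595): product = 0.9508
After component 3 (R=0.998): product = 0.9489
After component 4 (R=0.8555): product = 0.8118
After component 5 (R=0.9642): product = 0.7827
After component 6 (R=0.8793): product = 0.6882
R_sys = 0.6882

0.6882


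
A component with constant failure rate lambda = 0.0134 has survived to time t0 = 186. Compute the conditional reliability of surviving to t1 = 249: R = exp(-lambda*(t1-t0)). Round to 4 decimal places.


lambda = 0.0134
t0 = 186, t1 = 249
t1 - t0 = 63
lambda * (t1-t0) = 0.0134 * 63 = 0.8442
R = exp(-0.8442)
R = 0.4299

0.4299


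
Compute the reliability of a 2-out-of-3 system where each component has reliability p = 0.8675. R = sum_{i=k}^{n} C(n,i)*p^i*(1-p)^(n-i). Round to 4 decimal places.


k = 2, n = 3, p = 0.8675
i=2: C(3,2)=3 * 0.8675^2 * 0.1325^1 = 0.2991
i=3: C(3,3)=1 * 0.8675^3 * 0.1325^0 = 0.6528
R = sum of terms = 0.952

0.952


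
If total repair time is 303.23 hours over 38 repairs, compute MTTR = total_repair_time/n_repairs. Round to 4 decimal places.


total_repair_time = 303.23
n_repairs = 38
MTTR = 303.23 / 38
MTTR = 7.9797

7.9797


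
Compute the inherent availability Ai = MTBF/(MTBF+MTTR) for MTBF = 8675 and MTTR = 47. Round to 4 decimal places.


MTBF = 8675
MTTR = 47
MTBF + MTTR = 8722
Ai = 8675 / 8722
Ai = 0.9946

0.9946


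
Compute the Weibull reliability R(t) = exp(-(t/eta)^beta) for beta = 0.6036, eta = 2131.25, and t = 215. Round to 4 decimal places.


beta = 0.6036, eta = 2131.25, t = 215
t/eta = 215 / 2131.25 = 0.1009
(t/eta)^beta = 0.1009^0.6036 = 0.2504
R(t) = exp(-0.2504)
R(t) = 0.7785

0.7785


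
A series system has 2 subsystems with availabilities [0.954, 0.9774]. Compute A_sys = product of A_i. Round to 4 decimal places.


Subsystems: [0.954, 0.9774]
After subsystem 1 (A=0.954): product = 0.954
After subsystem 2 (A=0.9774): product = 0.9324
A_sys = 0.9324

0.9324


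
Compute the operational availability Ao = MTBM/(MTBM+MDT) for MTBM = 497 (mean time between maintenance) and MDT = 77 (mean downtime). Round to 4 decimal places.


MTBM = 497
MDT = 77
MTBM + MDT = 574
Ao = 497 / 574
Ao = 0.8659

0.8659


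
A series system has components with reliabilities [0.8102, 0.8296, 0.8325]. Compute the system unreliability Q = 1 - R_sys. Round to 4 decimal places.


Components: [0.8102, 0.8296, 0.8325]
After component 1: product = 0.8102
After component 2: product = 0.6721
After component 3: product = 0.5596
R_sys = 0.5596
Q = 1 - 0.5596 = 0.4404

0.4404


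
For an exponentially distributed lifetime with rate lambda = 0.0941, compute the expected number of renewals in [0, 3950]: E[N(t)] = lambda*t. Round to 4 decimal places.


lambda = 0.0941
t = 3950
E[N(t)] = lambda * t
E[N(t)] = 0.0941 * 3950
E[N(t)] = 371.695

371.695


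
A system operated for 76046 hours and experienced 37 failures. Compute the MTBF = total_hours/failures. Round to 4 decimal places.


total_hours = 76046
failures = 37
MTBF = 76046 / 37
MTBF = 2055.2973

2055.2973


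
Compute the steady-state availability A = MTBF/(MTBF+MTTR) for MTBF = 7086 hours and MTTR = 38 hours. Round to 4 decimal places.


MTBF = 7086
MTTR = 38
MTBF + MTTR = 7124
A = 7086 / 7124
A = 0.9947

0.9947


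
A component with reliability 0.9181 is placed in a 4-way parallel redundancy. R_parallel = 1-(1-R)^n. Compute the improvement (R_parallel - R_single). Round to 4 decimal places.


R_single = 0.9181, n = 4
1 - R_single = 0.0819
(1 - R_single)^n = 0.0819^4 = 0.0
R_parallel = 1 - 0.0 = 1.0
Improvement = 1.0 - 0.9181
Improvement = 0.0819

0.0819


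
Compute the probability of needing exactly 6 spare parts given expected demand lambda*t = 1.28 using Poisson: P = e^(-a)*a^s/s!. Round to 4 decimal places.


a = 1.28, s = 6
e^(-a) = e^(-1.28) = 0.278
a^s = 1.28^6 = 4.398
s! = 720
P = 0.278 * 4.398 / 720
P = 0.0017

0.0017


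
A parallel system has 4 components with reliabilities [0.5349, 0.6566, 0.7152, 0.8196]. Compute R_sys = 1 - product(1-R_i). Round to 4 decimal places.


Components: [0.5349, 0.6566, 0.7152, 0.8196]
(1 - 0.5349) = 0.4651, running product = 0.4651
(1 - 0.6566) = 0.3434, running product = 0.1597
(1 - 0.7152) = 0.2848, running product = 0.0455
(1 - 0.8196) = 0.1804, running product = 0.0082
Product of (1-R_i) = 0.0082
R_sys = 1 - 0.0082 = 0.9918

0.9918


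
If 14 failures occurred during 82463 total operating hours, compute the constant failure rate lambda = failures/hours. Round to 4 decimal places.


failures = 14
total_hours = 82463
lambda = 14 / 82463
lambda = 0.0002

0.0002


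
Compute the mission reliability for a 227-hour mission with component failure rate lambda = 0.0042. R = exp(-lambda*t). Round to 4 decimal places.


lambda = 0.0042
mission_time = 227
lambda * t = 0.0042 * 227 = 0.9534
R = exp(-0.9534)
R = 0.3854

0.3854


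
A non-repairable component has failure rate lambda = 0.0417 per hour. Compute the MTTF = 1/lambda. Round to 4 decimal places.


lambda = 0.0417
MTTF = 1 / 0.0417
MTTF = 23.9808

23.9808


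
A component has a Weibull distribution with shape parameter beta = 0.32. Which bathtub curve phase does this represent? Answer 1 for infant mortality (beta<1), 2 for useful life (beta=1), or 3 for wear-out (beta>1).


beta = 0.32
Compare beta to 1:
beta < 1 => infant mortality (phase 1)
beta = 1 => useful life (phase 2)
beta > 1 => wear-out (phase 3)
Since beta = 0.32, this is infant mortality (decreasing failure rate)
Phase = 1

1


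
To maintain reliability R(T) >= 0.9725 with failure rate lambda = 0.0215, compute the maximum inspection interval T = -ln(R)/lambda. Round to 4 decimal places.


R_target = 0.9725
lambda = 0.0215
-ln(0.9725) = 0.0279
T = 0.0279 / 0.0215
T = 1.297

1.297


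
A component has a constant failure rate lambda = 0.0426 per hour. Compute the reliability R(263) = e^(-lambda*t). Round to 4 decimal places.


lambda = 0.0426
t = 263
lambda * t = 11.2038
R(t) = e^(-11.2038)
R(t) = 0.0

0.0


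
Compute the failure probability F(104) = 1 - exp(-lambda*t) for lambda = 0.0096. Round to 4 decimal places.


lambda = 0.0096, t = 104
lambda * t = 0.9984
exp(-0.9984) = 0.3685
F(t) = 1 - 0.3685
F(t) = 0.6315

0.6315


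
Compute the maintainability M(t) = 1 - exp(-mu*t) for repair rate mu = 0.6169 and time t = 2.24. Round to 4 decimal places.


mu = 0.6169, t = 2.24
mu * t = 0.6169 * 2.24 = 1.3819
exp(-1.3819) = 0.2511
M(t) = 1 - 0.2511
M(t) = 0.7489

0.7489


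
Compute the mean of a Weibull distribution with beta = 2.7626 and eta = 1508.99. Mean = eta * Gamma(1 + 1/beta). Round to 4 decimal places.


beta = 2.7626, eta = 1508.99
1/beta = 0.362
1 + 1/beta = 1.362
Gamma(1.362) = 0.89
Mean = 1508.99 * 0.89
Mean = 1343.0082

1343.0082


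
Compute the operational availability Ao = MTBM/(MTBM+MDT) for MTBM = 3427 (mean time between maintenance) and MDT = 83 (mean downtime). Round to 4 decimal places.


MTBM = 3427
MDT = 83
MTBM + MDT = 3510
Ao = 3427 / 3510
Ao = 0.9764

0.9764


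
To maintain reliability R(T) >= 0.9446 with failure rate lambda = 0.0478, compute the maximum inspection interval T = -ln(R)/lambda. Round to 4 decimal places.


R_target = 0.9446
lambda = 0.0478
-ln(0.9446) = 0.057
T = 0.057 / 0.0478
T = 1.1923

1.1923


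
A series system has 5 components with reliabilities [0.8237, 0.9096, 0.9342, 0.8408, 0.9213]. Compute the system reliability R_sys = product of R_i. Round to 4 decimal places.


Components: [0.8237, 0.9096, 0.9342, 0.8408, 0.9213]
After component 1 (R=0.8237): product = 0.8237
After component 2 (R=0.9096): product = 0.7492
After component 3 (R=0.9342): product = 0.6999
After component 4 (R=0.8408): product = 0.5885
After component 5 (R=0.9213): product = 0.5422
R_sys = 0.5422

0.5422


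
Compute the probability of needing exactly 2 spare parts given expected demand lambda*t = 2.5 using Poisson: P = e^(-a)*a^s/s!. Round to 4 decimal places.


a = 2.5, s = 2
e^(-a) = e^(-2.5) = 0.0821
a^s = 2.5^2 = 6.25
s! = 2
P = 0.0821 * 6.25 / 2
P = 0.2565

0.2565


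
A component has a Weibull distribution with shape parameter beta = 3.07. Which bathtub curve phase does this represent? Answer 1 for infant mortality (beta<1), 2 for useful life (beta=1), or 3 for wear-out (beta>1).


beta = 3.07
Compare beta to 1:
beta < 1 => infant mortality (phase 1)
beta = 1 => useful life (phase 2)
beta > 1 => wear-out (phase 3)
Since beta = 3.07, this is wear-out (increasing failure rate)
Phase = 3

3


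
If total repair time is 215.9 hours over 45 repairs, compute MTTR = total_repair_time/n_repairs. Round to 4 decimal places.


total_repair_time = 215.9
n_repairs = 45
MTTR = 215.9 / 45
MTTR = 4.7978

4.7978


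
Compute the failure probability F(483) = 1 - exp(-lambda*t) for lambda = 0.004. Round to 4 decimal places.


lambda = 0.004, t = 483
lambda * t = 1.932
exp(-1.932) = 0.1449
F(t) = 1 - 0.1449
F(t) = 0.8551

0.8551


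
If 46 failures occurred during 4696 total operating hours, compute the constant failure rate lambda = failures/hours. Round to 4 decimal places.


failures = 46
total_hours = 4696
lambda = 46 / 4696
lambda = 0.0098

0.0098


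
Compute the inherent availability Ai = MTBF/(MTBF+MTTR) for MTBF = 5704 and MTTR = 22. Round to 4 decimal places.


MTBF = 5704
MTTR = 22
MTBF + MTTR = 5726
Ai = 5704 / 5726
Ai = 0.9962

0.9962


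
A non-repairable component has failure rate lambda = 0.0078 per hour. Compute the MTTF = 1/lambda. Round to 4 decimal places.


lambda = 0.0078
MTTF = 1 / 0.0078
MTTF = 128.2051

128.2051


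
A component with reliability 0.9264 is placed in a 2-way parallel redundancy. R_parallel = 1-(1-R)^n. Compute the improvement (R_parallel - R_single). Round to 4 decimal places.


R_single = 0.9264, n = 2
1 - R_single = 0.0736
(1 - R_single)^n = 0.0736^2 = 0.0054
R_parallel = 1 - 0.0054 = 0.9946
Improvement = 0.9946 - 0.9264
Improvement = 0.0682

0.0682


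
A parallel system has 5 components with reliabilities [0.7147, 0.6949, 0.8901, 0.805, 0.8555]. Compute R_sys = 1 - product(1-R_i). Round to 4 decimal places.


Components: [0.7147, 0.6949, 0.8901, 0.805, 0.8555]
(1 - 0.7147) = 0.2853, running product = 0.2853
(1 - 0.6949) = 0.3051, running product = 0.087
(1 - 0.8901) = 0.1099, running product = 0.0096
(1 - 0.805) = 0.195, running product = 0.0019
(1 - 0.8555) = 0.1445, running product = 0.0003
Product of (1-R_i) = 0.0003
R_sys = 1 - 0.0003 = 0.9997

0.9997


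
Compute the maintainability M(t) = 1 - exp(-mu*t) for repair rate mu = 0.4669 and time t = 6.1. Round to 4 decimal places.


mu = 0.4669, t = 6.1
mu * t = 0.4669 * 6.1 = 2.8481
exp(-2.8481) = 0.058
M(t) = 1 - 0.058
M(t) = 0.942

0.942


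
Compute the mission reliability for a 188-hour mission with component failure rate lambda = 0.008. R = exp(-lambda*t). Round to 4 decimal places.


lambda = 0.008
mission_time = 188
lambda * t = 0.008 * 188 = 1.504
R = exp(-1.504)
R = 0.2222

0.2222


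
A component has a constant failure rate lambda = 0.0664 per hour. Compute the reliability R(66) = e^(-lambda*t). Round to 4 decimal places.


lambda = 0.0664
t = 66
lambda * t = 4.3824
R(t) = e^(-4.3824)
R(t) = 0.0125

0.0125


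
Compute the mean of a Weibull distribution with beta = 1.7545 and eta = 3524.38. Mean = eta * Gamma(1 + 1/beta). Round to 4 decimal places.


beta = 1.7545, eta = 3524.38
1/beta = 0.57
1 + 1/beta = 1.57
Gamma(1.57) = 0.8905
Mean = 3524.38 * 0.8905
Mean = 3138.4126

3138.4126


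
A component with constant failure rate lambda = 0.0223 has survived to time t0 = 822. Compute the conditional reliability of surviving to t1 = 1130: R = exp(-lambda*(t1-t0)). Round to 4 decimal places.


lambda = 0.0223
t0 = 822, t1 = 1130
t1 - t0 = 308
lambda * (t1-t0) = 0.0223 * 308 = 6.8684
R = exp(-6.8684)
R = 0.001

0.001


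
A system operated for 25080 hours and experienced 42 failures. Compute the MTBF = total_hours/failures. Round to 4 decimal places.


total_hours = 25080
failures = 42
MTBF = 25080 / 42
MTBF = 597.1429

597.1429


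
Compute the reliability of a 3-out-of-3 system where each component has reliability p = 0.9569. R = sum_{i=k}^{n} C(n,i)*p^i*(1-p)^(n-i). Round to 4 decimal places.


k = 3, n = 3, p = 0.9569
i=3: C(3,3)=1 * 0.9569^3 * 0.0431^0 = 0.8762
R = sum of terms = 0.8762

0.8762


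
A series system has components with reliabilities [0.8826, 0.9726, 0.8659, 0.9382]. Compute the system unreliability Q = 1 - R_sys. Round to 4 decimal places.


Components: [0.8826, 0.9726, 0.8659, 0.9382]
After component 1: product = 0.8826
After component 2: product = 0.8584
After component 3: product = 0.7433
After component 4: product = 0.6974
R_sys = 0.6974
Q = 1 - 0.6974 = 0.3026

0.3026


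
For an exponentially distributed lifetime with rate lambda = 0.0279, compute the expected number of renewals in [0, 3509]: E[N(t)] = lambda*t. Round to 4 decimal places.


lambda = 0.0279
t = 3509
E[N(t)] = lambda * t
E[N(t)] = 0.0279 * 3509
E[N(t)] = 97.9011

97.9011


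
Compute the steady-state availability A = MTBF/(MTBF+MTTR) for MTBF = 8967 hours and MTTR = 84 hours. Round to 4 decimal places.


MTBF = 8967
MTTR = 84
MTBF + MTTR = 9051
A = 8967 / 9051
A = 0.9907

0.9907


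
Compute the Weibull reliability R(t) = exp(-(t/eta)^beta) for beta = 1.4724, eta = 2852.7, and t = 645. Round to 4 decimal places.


beta = 1.4724, eta = 2852.7, t = 645
t/eta = 645 / 2852.7 = 0.2261
(t/eta)^beta = 0.2261^1.4724 = 0.112
R(t) = exp(-0.112)
R(t) = 0.894

0.894


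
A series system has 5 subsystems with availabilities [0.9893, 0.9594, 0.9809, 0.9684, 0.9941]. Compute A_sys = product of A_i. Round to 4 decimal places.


Subsystems: [0.9893, 0.9594, 0.9809, 0.9684, 0.9941]
After subsystem 1 (A=0.9893): product = 0.9893
After subsystem 2 (A=0.9594): product = 0.9491
After subsystem 3 (A=0.9809): product = 0.931
After subsystem 4 (A=0.9684): product = 0.9016
After subsystem 5 (A=0.9941): product = 0.8963
A_sys = 0.8963

0.8963


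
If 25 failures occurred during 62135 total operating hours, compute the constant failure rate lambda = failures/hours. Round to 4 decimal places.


failures = 25
total_hours = 62135
lambda = 25 / 62135
lambda = 0.0004

0.0004


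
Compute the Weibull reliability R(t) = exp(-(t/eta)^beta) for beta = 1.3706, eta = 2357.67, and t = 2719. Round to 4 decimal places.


beta = 1.3706, eta = 2357.67, t = 2719
t/eta = 2719 / 2357.67 = 1.1533
(t/eta)^beta = 1.1533^1.3706 = 1.2158
R(t) = exp(-1.2158)
R(t) = 0.2965

0.2965


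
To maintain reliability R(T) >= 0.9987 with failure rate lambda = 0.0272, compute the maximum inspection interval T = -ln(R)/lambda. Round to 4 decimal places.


R_target = 0.9987
lambda = 0.0272
-ln(0.9987) = 0.0013
T = 0.0013 / 0.0272
T = 0.0478

0.0478
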